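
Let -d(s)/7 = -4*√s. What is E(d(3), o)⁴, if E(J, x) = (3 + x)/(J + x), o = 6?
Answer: 30583737/22199808016 - 1015497*√3/2774976002 ≈ 0.00074382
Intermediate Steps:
d(s) = 28*√s (d(s) = -(-28)*√s = 28*√s)
E(J, x) = (3 + x)/(J + x)
E(d(3), o)⁴ = ((3 + 6)/(28*√3 + 6))⁴ = (9/(6 + 28*√3))⁴ = 6561/(6 + 28*√3)⁴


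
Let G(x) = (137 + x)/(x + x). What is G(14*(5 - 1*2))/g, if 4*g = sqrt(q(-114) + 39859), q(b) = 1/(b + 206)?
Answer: 358*sqrt(84341667)/77007609 ≈ 0.042694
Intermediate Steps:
q(b) = 1/(206 + b)
G(x) = (137 + x)/(2*x) (G(x) = (137 + x)/((2*x)) = (137 + x)*(1/(2*x)) = (137 + x)/(2*x))
g = sqrt(84341667)/184 (g = sqrt(1/(206 - 114) + 39859)/4 = sqrt(1/92 + 39859)/4 = sqrt(3667029/92)/4 = (sqrt(84341667)/46)/4 = sqrt(84341667)/184 ≈ 49.912)
G(14*(5 - 1*2))/g = ((137 + 14*(5 - 1*2))/(2*((14*(5 - 1*2)))))/((sqrt(84341667)/184)) = ((137 + 14*(5 - 2))/(2*((14*(5 - 2)))))*(8*sqrt(84341667)/3667029) = ((137 + 14*3)/(2*((14*3))))*(8*sqrt(84341667)/3667029) = ((1/2)*(137 + 42)/42)*(8*sqrt(84341667)/3667029) = ((1/2)*(1/42)*179)*(8*sqrt(84341667)/3667029) = 179*(8*sqrt(84341667)/3667029)/84 = 358*sqrt(84341667)/77007609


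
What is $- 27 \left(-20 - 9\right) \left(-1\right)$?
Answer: $-783$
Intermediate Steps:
$- 27 \left(-20 - 9\right) \left(-1\right) = \left(-27\right) \left(-29\right) \left(-1\right) = 783 \left(-1\right) = -783$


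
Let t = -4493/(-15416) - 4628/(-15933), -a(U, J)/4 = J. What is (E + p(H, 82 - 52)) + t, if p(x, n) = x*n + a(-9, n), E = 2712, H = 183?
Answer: 42239767079/5226024 ≈ 8082.6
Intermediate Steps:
a(U, J) = -4*J
p(x, n) = -4*n + n*x (p(x, n) = x*n - 4*n = n*x - 4*n = -4*n + n*x)
t = 3041111/5226024 (t = -4493*(-1/15416) - 4628*(-1/15933) = 4493/15416 + 4628/15933 = 3041111/5226024 ≈ 0.58192)
(E + p(H, 82 - 52)) + t = (2712 + (82 - 52)*(-4 + 183)) + 3041111/5226024 = (2712 + 30*179) + 3041111/5226024 = (2712 + 5370) + 3041111/5226024 = 8082 + 3041111/5226024 = 42239767079/5226024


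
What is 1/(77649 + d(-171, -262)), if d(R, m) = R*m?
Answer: 1/122451 ≈ 8.1665e-6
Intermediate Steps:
1/(77649 + d(-171, -262)) = 1/(77649 - 171*(-262)) = 1/(77649 + 44802) = 1/122451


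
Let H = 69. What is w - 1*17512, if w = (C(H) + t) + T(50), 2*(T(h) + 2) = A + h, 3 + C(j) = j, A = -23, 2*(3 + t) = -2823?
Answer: -18849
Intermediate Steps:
t = -2829/2 (t = -3 + (½)*(-2823) = -3 - 2823/2 = -2829/2 ≈ -1414.5)
C(j) = -3 + j
T(h) = -27/2 + h/2 (T(h) = -2 + (-23 + h)/2 = -2 + (-23/2 + h/2) = -27/2 + h/2)
w = -1337 (w = ((-3 + 69) - 2829/2) + (-27/2 + (½)*50) = (66 - 2829/2) + (-27/2 + 25) = -2697/2 + 23/2 = -1337)
w - 1*17512 = -1337 - 1*17512 = -1337 - 17512 = -18849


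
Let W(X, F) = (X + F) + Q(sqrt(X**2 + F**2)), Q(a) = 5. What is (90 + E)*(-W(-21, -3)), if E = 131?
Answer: 4199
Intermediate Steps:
W(X, F) = 5 + F + X (W(X, F) = (X + F) + 5 = (F + X) + 5 = 5 + F + X)
(90 + E)*(-W(-21, -3)) = (90 + 131)*(-(5 - 3 - 21)) = 221*(-1*(-19)) = 221*19 = 4199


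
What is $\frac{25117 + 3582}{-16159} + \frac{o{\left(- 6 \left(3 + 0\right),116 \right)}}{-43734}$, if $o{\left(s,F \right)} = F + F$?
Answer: $- \frac{57221407}{32122623} \approx -1.7813$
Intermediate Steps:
$o{\left(s,F \right)} = 2 F$
$\frac{25117 + 3582}{-16159} + \frac{o{\left(- 6 \left(3 + 0\right),116 \right)}}{-43734} = \frac{25117 + 3582}{-16159} + \frac{2 \cdot 116}{-43734} = 28699 \left(- \frac{1}{16159}\right) + 232 \left(- \frac{1}{43734}\right) = - \frac{2609}{1469} - \frac{116}{21867} = - \frac{57221407}{32122623}$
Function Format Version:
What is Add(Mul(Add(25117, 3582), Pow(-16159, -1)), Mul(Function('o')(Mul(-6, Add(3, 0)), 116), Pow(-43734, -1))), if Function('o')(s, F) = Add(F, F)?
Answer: Rational(-57221407, 32122623) ≈ -1.7813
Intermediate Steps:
Function('o')(s, F) = Mul(2, F)
Add(Mul(Add(25117, 3582), Pow(-16159, -1)), Mul(Function('o')(Mul(-6, Add(3, 0)), 116), Pow(-43734, -1))) = Add(Mul(Add(25117, 3582), Pow(-16159, -1)), Mul(Mul(2, 116), Pow(-43734, -1))) = Add(Mul(28699, Rational(-1, 16159)), Mul(232, Rational(-1, 43734))) = Add(Rational(-2609, 1469), Rational(-116, 21867)) = Rational(-57221407, 32122623)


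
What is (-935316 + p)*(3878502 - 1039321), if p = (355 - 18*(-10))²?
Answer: -1842886834471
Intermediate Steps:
p = 286225 (p = (355 + 180)² = 535² = 286225)
(-935316 + p)*(3878502 - 1039321) = (-935316 + 286225)*(3878502 - 1039321) = -649091*2839181 = -1842886834471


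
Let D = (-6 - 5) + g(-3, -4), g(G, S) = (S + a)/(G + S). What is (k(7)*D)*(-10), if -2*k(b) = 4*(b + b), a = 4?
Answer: -3080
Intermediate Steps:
g(G, S) = (4 + S)/(G + S) (g(G, S) = (S + 4)/(G + S) = (4 + S)/(G + S))
D = -11 (D = (-6 - 5) + (4 - 4)/(-3 - 4) = -11 + 0/(-7) = -11 - 1/7*0 = -11 + 0 = -11)
k(b) = -4*b (k(b) = -2*(b + b) = -2*2*b = -4*b)
(k(7)*D)*(-10) = (-4*7*(-11))*(-10) = -28*(-11)*(-10) = 308*(-10) = -3080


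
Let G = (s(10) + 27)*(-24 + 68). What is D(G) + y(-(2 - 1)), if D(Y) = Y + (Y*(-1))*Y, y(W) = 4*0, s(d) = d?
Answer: -2648756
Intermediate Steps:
y(W) = 0
G = 1628 (G = (10 + 27)*(-24 + 68) = 37*44 = 1628)
D(Y) = Y - Y**2 (D(Y) = Y + (-Y)*Y = Y - Y**2)
D(G) + y(-(2 - 1)) = 1628*(1 - 1*1628) + 0 = 1628*(1 - 1628) + 0 = 1628*(-1627) + 0 = -2648756 + 0 = -2648756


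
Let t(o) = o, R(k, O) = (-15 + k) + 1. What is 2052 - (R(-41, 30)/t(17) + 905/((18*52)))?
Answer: 32687519/15912 ≈ 2054.3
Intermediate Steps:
R(k, O) = -14 + k
2052 - (R(-41, 30)/t(17) + 905/((18*52))) = 2052 - ((-14 - 41)/17 + 905/((18*52))) = 2052 - (-55*1/17 + 905/936) = 2052 - (-55/17 + 905*(1/936)) = 2052 - (-55/17 + 905/936) = 2052 - 1*(-36095/15912) = 2052 + 36095/15912 = 32687519/15912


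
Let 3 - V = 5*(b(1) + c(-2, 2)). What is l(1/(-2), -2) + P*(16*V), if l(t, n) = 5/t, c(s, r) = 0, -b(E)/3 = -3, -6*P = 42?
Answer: 4694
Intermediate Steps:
P = -7 (P = -⅙*42 = -7)
b(E) = 9 (b(E) = -3*(-3) = 9)
V = -42 (V = 3 - 5*(9 + 0) = 3 - 5*9 = 3 - 1*45 = 3 - 45 = -42)
l(1/(-2), -2) + P*(16*V) = 5/((1/(-2))) - 112*(-42) = 5/((1*(-½))) - 7*(-672) = 5/(-½) + 4704 = 5*(-2) + 4704 = -10 + 4704 = 4694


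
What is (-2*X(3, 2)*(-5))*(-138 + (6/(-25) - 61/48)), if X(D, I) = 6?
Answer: -167413/20 ≈ -8370.7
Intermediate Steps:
(-2*X(3, 2)*(-5))*(-138 + (6/(-25) - 61/48)) = (-2*6*(-5))*(-138 + (6/(-25) - 61/48)) = (-12*(-5))*(-138 + (6*(-1/25) - 61*1/48)) = 60*(-138 + (-6/25 - 61/48)) = 60*(-138 - 1813/1200) = 60*(-167413/1200) = -167413/20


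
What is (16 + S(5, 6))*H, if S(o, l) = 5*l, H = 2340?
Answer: 107640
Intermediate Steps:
(16 + S(5, 6))*H = (16 + 5*6)*2340 = (16 + 30)*2340 = 46*2340 = 107640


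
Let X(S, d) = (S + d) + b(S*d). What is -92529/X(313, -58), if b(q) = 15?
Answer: -3427/10 ≈ -342.70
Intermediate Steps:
X(S, d) = 15 + S + d (X(S, d) = (S + d) + 15 = 15 + S + d)
-92529/X(313, -58) = -92529/(15 + 313 - 58) = -92529/270 = -92529*1/270 = -3427/10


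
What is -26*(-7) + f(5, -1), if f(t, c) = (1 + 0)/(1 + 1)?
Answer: 365/2 ≈ 182.50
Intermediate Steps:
f(t, c) = 1/2
-26*(-7) + f(5, -1) = -26*(-7) + 1/2 = 182 + 1/2 = 365/2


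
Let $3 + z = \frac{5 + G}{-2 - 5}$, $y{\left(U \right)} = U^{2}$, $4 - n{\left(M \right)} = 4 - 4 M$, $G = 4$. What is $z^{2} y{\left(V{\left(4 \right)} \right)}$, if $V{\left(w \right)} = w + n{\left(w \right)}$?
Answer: $\frac{360000}{49} \approx 7346.9$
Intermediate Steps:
$n{\left(M \right)} = 4 M$ ($n{\left(M \right)} = 4 - \left(4 - 4 M\right) = 4 + \left(-4 + 4 M\right) = 4 M$)
$V{\left(w \right)} = 5 w$ ($V{\left(w \right)} = w + 4 w = 5 w$)
$z = - \frac{30}{7}$ ($z = -3 + \frac{5 + 4}{-2 - 5} = -3 + \frac{9}{-7} = -3 + 9 \left(- \frac{1}{7}\right) = -3 - \frac{9}{7} = - \frac{30}{7} \approx -4.2857$)
$z^{2} y{\left(V{\left(4 \right)} \right)} = \left(- \frac{30}{7}\right)^{2} \left(5 \cdot 4\right)^{2} = \frac{900 \cdot 20^{2}}{49} = \frac{900}{49} \cdot 400 = \frac{360000}{49}$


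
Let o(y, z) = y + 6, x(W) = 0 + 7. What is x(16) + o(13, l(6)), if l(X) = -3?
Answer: 26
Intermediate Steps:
x(W) = 7
o(y, z) = 6 + y
x(16) + o(13, l(6)) = 7 + (6 + 13) = 7 + 19 = 26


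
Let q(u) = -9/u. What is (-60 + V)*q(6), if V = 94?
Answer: -51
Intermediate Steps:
(-60 + V)*q(6) = (-60 + 94)*(-9/6) = 34*(-9*⅙) = 34*(-3/2) = -51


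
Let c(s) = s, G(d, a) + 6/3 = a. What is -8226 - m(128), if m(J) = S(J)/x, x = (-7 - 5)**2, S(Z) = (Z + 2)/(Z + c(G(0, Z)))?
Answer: -150437153/18288 ≈ -8226.0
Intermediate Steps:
G(d, a) = -2 + a
S(Z) = (2 + Z)/(-2 + 2*Z) (S(Z) = (Z + 2)/(Z + (-2 + Z)) = (2 + Z)/(-2 + 2*Z))
x = 144 (x = (-12)**2 = 144)
m(J) = (2 + J)/(288*(-1 + J)) (m(J) = ((2 + J)/(2*(-1 + J)))/144 = ((2 + J)/(2*(-1 + J)))*(1/144) = (2 + J)/(288*(-1 + J)))
-8226 - m(128) = -8226 - (2 + 128)/(288*(-1 + 128)) = -8226 - 130/(288*127) = -8226 - 1*65/18288 = -8226 - 65/18288 = -150437153/18288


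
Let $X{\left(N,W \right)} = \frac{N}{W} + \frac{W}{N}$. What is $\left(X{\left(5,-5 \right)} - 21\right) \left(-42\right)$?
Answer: $966$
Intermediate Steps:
$\left(X{\left(5,-5 \right)} - 21\right) \left(-42\right) = \left(\left(\frac{5}{-5} - \frac{5}{5}\right) - 21\right) \left(-42\right) = \left(\left(5 \left(- \frac{1}{5}\right) - 1\right) - 21\right) \left(-42\right) = \left(\left(-1 - 1\right) - 21\right) \left(-42\right) = \left(-2 - 21\right) \left(-42\right) = \left(-23\right) \left(-42\right) = 966$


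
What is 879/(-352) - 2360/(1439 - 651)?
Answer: -380843/69344 ≈ -5.4921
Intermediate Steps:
879/(-352) - 2360/(1439 - 651) = 879*(-1/352) - 2360/788 = -879/352 - 2360*1/788 = -879/352 - 590/197 = -380843/69344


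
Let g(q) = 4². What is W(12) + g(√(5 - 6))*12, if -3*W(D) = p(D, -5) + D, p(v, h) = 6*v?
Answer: 164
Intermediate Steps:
g(q) = 16
W(D) = -7*D/3 (W(D) = -(6*D + D)/3 = -7*D/3)
W(12) + g(√(5 - 6))*12 = -7/3*12 + 16*12 = -28 + 192 = 164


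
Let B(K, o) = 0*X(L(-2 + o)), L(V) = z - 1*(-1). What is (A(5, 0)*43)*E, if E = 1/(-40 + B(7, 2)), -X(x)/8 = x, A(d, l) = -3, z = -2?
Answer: 129/40 ≈ 3.2250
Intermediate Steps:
L(V) = -1 (L(V) = -2 - 1*(-1) = -2 + 1 = -1)
X(x) = -8*x
B(K, o) = 0 (B(K, o) = 0*(-8*(-1)) = 0*8 = 0)
E = -1/40 (E = 1/(-40 + 0) = 1/(-40) = -1/40 ≈ -0.025000)
(A(5, 0)*43)*E = -3*43*(-1/40) = -129*(-1/40) = 129/40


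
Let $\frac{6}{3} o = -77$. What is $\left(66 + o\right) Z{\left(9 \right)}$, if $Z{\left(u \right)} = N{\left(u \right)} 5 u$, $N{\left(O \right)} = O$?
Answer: $\frac{22275}{2} \approx 11138.0$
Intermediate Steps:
$o = - \frac{77}{2}$ ($o = \frac{1}{2} \left(-77\right) = - \frac{77}{2} \approx -38.5$)
$Z{\left(u \right)} = 5 u^{2}$ ($Z{\left(u \right)} = u 5 u = 5 u^{2}$)
$\left(66 + o\right) Z{\left(9 \right)} = \left(66 - \frac{77}{2}\right) 5 \cdot 9^{2} = \frac{55 \cdot 5 \cdot 81}{2} = \frac{55}{2} \cdot 405 = \frac{22275}{2}$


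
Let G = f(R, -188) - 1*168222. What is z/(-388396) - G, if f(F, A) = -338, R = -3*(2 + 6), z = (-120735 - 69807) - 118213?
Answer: 65468338515/388396 ≈ 1.6856e+5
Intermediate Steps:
z = -308755 (z = -190542 - 118213 = -308755)
R = -24 (R = -3*8 = -24)
G = -168560 (G = -338 - 1*168222 = -338 - 168222 = -168560)
z/(-388396) - G = -308755/(-388396) - 1*(-168560) = -308755*(-1/388396) + 168560 = 308755/388396 + 168560 = 65468338515/388396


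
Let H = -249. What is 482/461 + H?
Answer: -114307/461 ≈ -247.95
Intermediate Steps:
482/461 + H = 482/461 - 249 = -114307/461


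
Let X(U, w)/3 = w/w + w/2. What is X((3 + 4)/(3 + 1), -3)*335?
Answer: -1005/2 ≈ -502.50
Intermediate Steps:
X(U, w) = 3 + 3*w/2 (X(U, w) = 3*(w/w + w/2) = 3*(1 + w*(1/2)) = 3*(1 + w/2) = 3 + 3*w/2)
X((3 + 4)/(3 + 1), -3)*335 = (3 + (3/2)*(-3))*335 = (3 - 9/2)*335 = -3/2*335 = -1005/2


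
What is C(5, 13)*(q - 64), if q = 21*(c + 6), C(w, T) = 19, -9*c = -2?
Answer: 3800/3 ≈ 1266.7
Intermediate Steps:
c = 2/9 (c = -⅑*(-2) = 2/9 ≈ 0.22222)
q = 392/3 (q = 21*(2/9 + 6) = 21*(56/9) = 392/3 ≈ 130.67)
C(5, 13)*(q - 64) = 19*(392/3 - 64) = 19*(200/3) = 3800/3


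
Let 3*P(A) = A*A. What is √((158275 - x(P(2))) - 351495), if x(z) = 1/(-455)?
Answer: I*√40001370045/455 ≈ 439.57*I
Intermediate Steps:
P(A) = A²/3 (P(A) = (A*A)/3 = A²/3)
x(z) = -1/455
√((158275 - x(P(2))) - 351495) = √((158275 - 1*(-1/455)) - 351495) = √((158275 + 1/455) - 351495) = √(72015126/455 - 351495) = √(-87915099/455) = I*√40001370045/455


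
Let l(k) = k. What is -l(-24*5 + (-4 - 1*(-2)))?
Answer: 122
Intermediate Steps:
-l(-24*5 + (-4 - 1*(-2))) = -(-24*5 + (-4 - 1*(-2))) = -(-4*30 + (-4 + 2)) = -(-120 - 2) = -1*(-122) = 122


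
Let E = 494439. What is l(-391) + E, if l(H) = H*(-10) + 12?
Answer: 498361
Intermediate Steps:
l(H) = 12 - 10*H (l(H) = -10*H + 12 = 12 - 10*H)
l(-391) + E = (12 - 10*(-391)) + 494439 = (12 + 3910) + 494439 = 3922 + 494439 = 498361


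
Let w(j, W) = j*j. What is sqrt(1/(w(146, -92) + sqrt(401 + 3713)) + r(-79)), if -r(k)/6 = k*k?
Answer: sqrt(-798198935 - 411906*sqrt(34))/sqrt(21316 + 11*sqrt(34)) ≈ 193.51*I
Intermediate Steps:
w(j, W) = j**2
r(k) = -6*k**2 (r(k) = -6*k*k = -6*k**2)
sqrt(1/(w(146, -92) + sqrt(401 + 3713)) + r(-79)) = sqrt(1/(146**2 + sqrt(401 + 3713)) - 6*(-79)**2) = sqrt(1/(21316 + sqrt(4114)) - 6*6241) = sqrt(1/(21316 + 11*sqrt(34)) - 37446) = sqrt(-37446 + 1/(21316 + 11*sqrt(34)))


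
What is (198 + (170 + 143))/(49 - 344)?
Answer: -511/295 ≈ -1.7322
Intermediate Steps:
(198 + (170 + 143))/(49 - 344) = (198 + 313)/(-295) = 511*(-1/295) = -511/295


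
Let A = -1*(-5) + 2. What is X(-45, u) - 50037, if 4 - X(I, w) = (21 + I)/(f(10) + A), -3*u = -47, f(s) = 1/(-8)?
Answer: -2751623/55 ≈ -50030.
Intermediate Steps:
A = 7 (A = 5 + 2 = 7)
f(s) = -⅛
u = 47/3 (u = -⅓*(-47) = 47/3 ≈ 15.667)
X(I, w) = 52/55 - 8*I/55 (X(I, w) = 4 - (21 + I)/(-⅛ + 7) = 4 - (21 + I)/55/8 = 4 - (21 + I)*8/55 = 4 - (168/55 + 8*I/55) = 4 + (-168/55 - 8*I/55) = 52/55 - 8*I/55)
X(-45, u) - 50037 = (52/55 - 8/55*(-45)) - 50037 = (52/55 + 72/11) - 50037 = 412/55 - 50037 = -2751623/55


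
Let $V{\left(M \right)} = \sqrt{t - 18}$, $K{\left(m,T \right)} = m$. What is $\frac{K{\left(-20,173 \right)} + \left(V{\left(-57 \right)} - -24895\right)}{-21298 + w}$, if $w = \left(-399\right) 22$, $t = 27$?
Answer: $- \frac{12439}{15038} \approx -0.82717$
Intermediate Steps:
$V{\left(M \right)} = 3$ ($V{\left(M \right)} = \sqrt{27 - 18} = \sqrt{9} = 3$)
$w = -8778$
$\frac{K{\left(-20,173 \right)} + \left(V{\left(-57 \right)} - -24895\right)}{-21298 + w} = \frac{-20 + \left(3 - -24895\right)}{-21298 - 8778} = \frac{-20 + \left(3 + 24895\right)}{-30076} = \left(-20 + 24898\right) \left(- \frac{1}{30076}\right) = 24878 \left(- \frac{1}{30076}\right) = - \frac{12439}{15038}$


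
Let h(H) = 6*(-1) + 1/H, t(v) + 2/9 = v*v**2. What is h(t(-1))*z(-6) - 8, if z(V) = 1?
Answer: -163/11 ≈ -14.818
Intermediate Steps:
t(v) = -2/9 + v**3 (t(v) = -2/9 + v*v**2 = -2/9 + v**3)
h(H) = -6 + 1/H
h(t(-1))*z(-6) - 8 = (-6 + 1/(-2/9 + (-1)**3))*1 - 8 = (-6 + 1/(-2/9 - 1))*1 - 8 = (-6 + 1/(-11/9))*1 - 8 = (-6 - 9/11)*1 - 8 = -75/11*1 - 8 = -75/11 - 8 = -163/11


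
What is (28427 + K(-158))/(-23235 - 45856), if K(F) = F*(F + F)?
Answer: -78355/69091 ≈ -1.1341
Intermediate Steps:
K(F) = 2*F**2 (K(F) = F*(2*F) = 2*F**2)
(28427 + K(-158))/(-23235 - 45856) = (28427 + 2*(-158)**2)/(-23235 - 45856) = (28427 + 2*24964)/(-69091) = (28427 + 49928)*(-1/69091) = 78355*(-1/69091) = -78355/69091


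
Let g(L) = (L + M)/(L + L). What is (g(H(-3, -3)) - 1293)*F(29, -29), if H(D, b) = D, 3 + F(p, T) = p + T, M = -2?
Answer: 7753/2 ≈ 3876.5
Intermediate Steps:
F(p, T) = -3 + T + p (F(p, T) = -3 + (p + T) = -3 + (T + p) = -3 + T + p)
g(L) = (-2 + L)/(2*L) (g(L) = (L - 2)/(L + L) = (-2 + L)/((2*L)) = (-2 + L)*(1/(2*L)) = (-2 + L)/(2*L))
(g(H(-3, -3)) - 1293)*F(29, -29) = ((1/2)*(-2 - 3)/(-3) - 1293)*(-3 - 29 + 29) = ((1/2)*(-1/3)*(-5) - 1293)*(-3) = (5/6 - 1293)*(-3) = -7753/6*(-3) = 7753/2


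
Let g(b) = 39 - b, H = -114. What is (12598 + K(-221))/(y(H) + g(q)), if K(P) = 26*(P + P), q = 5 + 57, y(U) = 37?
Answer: 79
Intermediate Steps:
q = 62
K(P) = 52*P (K(P) = 26*(2*P) = 52*P)
(12598 + K(-221))/(y(H) + g(q)) = (12598 + 52*(-221))/(37 + (39 - 1*62)) = (12598 - 11492)/(37 + (39 - 62)) = 1106/(37 - 23) = 1106/14 = 1106*(1/14) = 79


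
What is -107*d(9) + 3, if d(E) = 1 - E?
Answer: 859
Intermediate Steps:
-107*d(9) + 3 = -107*(1 - 1*9) + 3 = -107*(1 - 9) + 3 = -107*(-8) + 3 = 856 + 3 = 859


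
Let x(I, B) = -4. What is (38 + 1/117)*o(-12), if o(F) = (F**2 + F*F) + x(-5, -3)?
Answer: 1262948/117 ≈ 10794.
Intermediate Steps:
o(F) = -4 + 2*F**2 (o(F) = (F**2 + F*F) - 4 = (F**2 + F**2) - 4 = 2*F**2 - 4 = -4 + 2*F**2)
(38 + 1/117)*o(-12) = (38 + 1/117)*(-4 + 2*(-12)**2) = (38 + 1/117)*(-4 + 2*144) = 4447*(-4 + 288)/117 = (4447/117)*284 = 1262948/117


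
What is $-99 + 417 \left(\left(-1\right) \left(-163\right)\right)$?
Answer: $67872$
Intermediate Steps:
$-99 + 417 \left(\left(-1\right) \left(-163\right)\right) = -99 + 417 \cdot 163 = -99 + 67971 = 67872$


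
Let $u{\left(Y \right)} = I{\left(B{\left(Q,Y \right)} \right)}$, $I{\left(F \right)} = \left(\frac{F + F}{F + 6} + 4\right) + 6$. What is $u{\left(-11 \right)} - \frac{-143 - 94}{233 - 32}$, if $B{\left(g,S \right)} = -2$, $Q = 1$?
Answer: $\frac{682}{67} \approx 10.179$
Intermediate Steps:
$I{\left(F \right)} = 10 + \frac{2 F}{6 + F}$ ($I{\left(F \right)} = \left(\frac{2 F}{6 + F} + 4\right) + 6 = \left(4 + \frac{2 F}{6 + F}\right) + 6 = 10 + \frac{2 F}{6 + F}$)
$u{\left(Y \right)} = 9$ ($u{\left(Y \right)} = \frac{12 \left(5 - 2\right)}{6 - 2} = 12 \cdot \frac{1}{4} \cdot 3 = 9$)
$u{\left(-11 \right)} - \frac{-143 - 94}{233 - 32} = 9 - \frac{-143 - 94}{233 - 32} = 9 - - \frac{237}{201} = 9 - \left(-237\right) \frac{1}{201} = 9 - - \frac{79}{67} = 9 + \frac{79}{67} = \frac{682}{67}$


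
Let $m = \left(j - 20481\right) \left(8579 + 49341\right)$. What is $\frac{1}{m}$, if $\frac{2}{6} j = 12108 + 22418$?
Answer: $\frac{1}{4812978240} \approx 2.0777 \cdot 10^{-10}$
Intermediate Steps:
$j = 103578$ ($j = 3 \left(12108 + 22418\right) = 3 \cdot 34526 = 103578$)
$m = 4812978240$ ($m = \left(103578 - 20481\right) \left(8579 + 49341\right) = 83097 \cdot 57920 = 4812978240$)
$\frac{1}{m} = \frac{1}{4812978240}$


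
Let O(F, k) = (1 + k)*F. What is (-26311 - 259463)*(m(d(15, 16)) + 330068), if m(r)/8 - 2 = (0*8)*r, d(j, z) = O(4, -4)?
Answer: -94329425016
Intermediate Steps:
O(F, k) = F*(1 + k)
d(j, z) = -12 (d(j, z) = 4*(1 - 4) = 4*(-3) = -12)
m(r) = 16 (m(r) = 16 + 8*((0*8)*r) = 16 + 8*(0*r) = 16 + 8*0 = 16 + 0 = 16)
(-26311 - 259463)*(m(d(15, 16)) + 330068) = (-26311 - 259463)*(16 + 330068) = -285774*330084 = -94329425016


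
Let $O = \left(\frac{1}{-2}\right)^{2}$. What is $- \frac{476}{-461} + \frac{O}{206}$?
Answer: $\frac{392685}{379864} \approx 1.0338$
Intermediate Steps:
$O = \frac{1}{4}$ ($O = \left(- \frac{1}{2}\right)^{2} = \frac{1}{4} \approx 0.25$)
$- \frac{476}{-461} + \frac{O}{206} = - \frac{476}{-461} + \frac{1}{4 \cdot 206} = \left(-476\right) \left(- \frac{1}{461}\right) + \frac{1}{4} \cdot \frac{1}{206} = \frac{476}{461} + \frac{1}{824} = \frac{392685}{379864}$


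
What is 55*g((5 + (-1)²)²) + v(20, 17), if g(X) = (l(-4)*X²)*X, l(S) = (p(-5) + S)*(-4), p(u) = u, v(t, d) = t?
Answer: 92378900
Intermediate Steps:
l(S) = 20 - 4*S (l(S) = (-5 + S)*(-4) = 20 - 4*S)
g(X) = 36*X³ (g(X) = ((20 - 4*(-4))*X²)*X = ((20 + 16)*X²)*X = (36*X²)*X = 36*X³)
55*g((5 + (-1)²)²) + v(20, 17) = 55*(36*((5 + (-1)²)²)³) + 20 = 55*(36*((5 + 1)²)³) + 20 = 55*(36*(6²)³) + 20 = 55*(36*36³) + 20 = 55*(36*46656) + 20 = 55*1679616 + 20 = 92378880 + 20 = 92378900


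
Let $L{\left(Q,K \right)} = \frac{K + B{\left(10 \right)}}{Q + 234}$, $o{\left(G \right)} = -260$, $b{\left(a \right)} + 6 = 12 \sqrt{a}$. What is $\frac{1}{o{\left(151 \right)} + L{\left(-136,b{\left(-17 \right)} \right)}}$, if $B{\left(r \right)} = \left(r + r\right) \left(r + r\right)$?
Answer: $- \frac{204869}{52442487} - \frac{98 i \sqrt{17}}{52442487} \approx -0.0039065 - 7.7049 \cdot 10^{-6} i$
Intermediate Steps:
$b{\left(a \right)} = -6 + 12 \sqrt{a}$
$B{\left(r \right)} = 4 r^{2}$ ($B{\left(r \right)} = 2 r 2 r = 4 r^{2}$)
$L{\left(Q,K \right)} = \frac{400 + K}{234 + Q}$ ($L{\left(Q,K \right)} = \frac{K + 4 \cdot 10^{2}}{Q + 234} = \frac{K + 4 \cdot 100}{234 + Q} = \frac{K + 400}{234 + Q} = \frac{400 + K}{234 + Q}$)
$\frac{1}{o{\left(151 \right)} + L{\left(-136,b{\left(-17 \right)} \right)}} = \frac{1}{-260 + \frac{400 - \left(6 - 12 \sqrt{-17}\right)}{234 - 136}} = \frac{1}{-260 + \frac{400 - \left(6 - 12 i \sqrt{17}\right)}{98}} = \frac{1}{-260 + \frac{394 + 12 i \sqrt{17}}{98}} = \frac{1}{-260 + \left(\frac{197}{49} + \frac{6 i \sqrt{17}}{49}\right)} = \frac{1}{- \frac{12543}{49} + \frac{6 i \sqrt{17}}{49}}$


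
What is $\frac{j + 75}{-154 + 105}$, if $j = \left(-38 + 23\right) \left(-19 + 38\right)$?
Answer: $\frac{30}{7} \approx 4.2857$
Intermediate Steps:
$j = -285$ ($j = \left(-15\right) 19 = -285$)
$\frac{j + 75}{-154 + 105} = \frac{-285 + 75}{-154 + 105} = \frac{1}{-49} \left(-210\right) = \left(- \frac{1}{49}\right) \left(-210\right) = \frac{30}{7}$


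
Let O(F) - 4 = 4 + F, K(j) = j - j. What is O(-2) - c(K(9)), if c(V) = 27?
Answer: -21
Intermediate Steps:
K(j) = 0
O(F) = 8 + F (O(F) = 4 + (4 + F) = 8 + F)
O(-2) - c(K(9)) = (8 - 2) - 1*27 = 6 - 27 = -21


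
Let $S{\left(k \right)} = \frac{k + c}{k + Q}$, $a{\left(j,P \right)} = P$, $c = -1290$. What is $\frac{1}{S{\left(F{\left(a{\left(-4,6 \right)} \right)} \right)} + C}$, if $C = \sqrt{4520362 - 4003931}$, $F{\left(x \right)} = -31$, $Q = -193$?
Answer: $- \frac{295904}{25910696815} + \frac{50176 \sqrt{516431}}{25910696815} \approx 0.0013802$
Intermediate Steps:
$S{\left(k \right)} = \frac{-1290 + k}{-193 + k}$ ($S{\left(k \right)} = \frac{k - 1290}{k - 193} = \frac{-1290 + k}{-193 + k}$)
$C = \sqrt{516431} \approx 718.63$
$\frac{1}{S{\left(F{\left(a{\left(-4,6 \right)} \right)} \right)} + C} = \frac{1}{\frac{-1290 - 31}{-193 - 31} + \sqrt{516431}} = \frac{1}{\frac{1}{-224} \left(-1321\right) + \sqrt{516431}} = \frac{1}{\left(- \frac{1}{224}\right) \left(-1321\right) + \sqrt{516431}} = \frac{1}{\frac{1321}{224} + \sqrt{516431}}$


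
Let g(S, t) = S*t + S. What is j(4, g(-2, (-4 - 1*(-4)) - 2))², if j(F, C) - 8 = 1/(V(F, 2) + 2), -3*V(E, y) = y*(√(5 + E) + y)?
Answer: 841/16 ≈ 52.563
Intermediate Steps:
g(S, t) = S + S*t
V(E, y) = -y*(y + √(5 + E))/3 (V(E, y) = -y*(√(5 + E) + y)/3 = -y*(y + √(5 + E))/3)
j(F, C) = 8 + 1/(⅔ - 2*√(5 + F)/3) (j(F, C) = 8 + 1/(-⅓*2*(2 + √(5 + F)) + 2) = 8 + 1/((-4/3 - 2*√(5 + F)/3) + 2) = 8 + 1/(⅔ - 2*√(5 + F)/3))
j(4, g(-2, (-4 - 1*(-4)) - 2))² = ((-19 + 16*√(5 + 4))/(2*(-1 + √(5 + 4))))² = ((-19 + 16*√9)/(2*(-1 + √9)))² = ((-19 + 16*3)/(2*(-1 + 3)))² = ((½)*(-19 + 48)/2)² = ((½)*(½)*29)² = (29/4)² = 841/16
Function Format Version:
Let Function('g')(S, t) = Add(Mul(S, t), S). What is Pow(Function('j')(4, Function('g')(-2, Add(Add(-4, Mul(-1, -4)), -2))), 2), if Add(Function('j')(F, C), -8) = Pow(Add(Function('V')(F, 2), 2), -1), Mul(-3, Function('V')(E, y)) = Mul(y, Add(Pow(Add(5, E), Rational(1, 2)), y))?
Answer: Rational(841, 16) ≈ 52.563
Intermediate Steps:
Function('g')(S, t) = Add(S, Mul(S, t))
Function('V')(E, y) = Mul(Rational(-1, 3), y, Add(y, Pow(Add(5, E), Rational(1, 2)))) (Function('V')(E, y) = Mul(Rational(-1, 3), Mul(y, Add(Pow(Add(5, E), Rational(1, 2)), y))) = Mul(Rational(-1, 3), Mul(y, Add(y, Pow(Add(5, E), Rational(1, 2))))) = Mul(Rational(-1, 3), y, Add(y, Pow(Add(5, E), Rational(1, 2)))))
Function('j')(F, C) = Add(8, Pow(Add(Rational(2, 3), Mul(Rational(-2, 3), Pow(Add(5, F), Rational(1, 2)))), -1)) (Function('j')(F, C) = Add(8, Pow(Add(Mul(Rational(-1, 3), 2, Add(2, Pow(Add(5, F), Rational(1, 2)))), 2), -1)) = Add(8, Pow(Add(Add(Rational(-4, 3), Mul(Rational(-2, 3), Pow(Add(5, F), Rational(1, 2)))), 2), -1)) = Add(8, Pow(Add(Rational(2, 3), Mul(Rational(-2, 3), Pow(Add(5, F), Rational(1, 2)))), -1)))
Pow(Function('j')(4, Function('g')(-2, Add(Add(-4, Mul(-1, -4)), -2))), 2) = Pow(Mul(Rational(1, 2), Pow(Add(-1, Pow(Add(5, 4), Rational(1, 2))), -1), Add(-19, Mul(16, Pow(Add(5, 4), Rational(1, 2))))), 2) = Pow(Mul(Rational(1, 2), Pow(Add(-1, Pow(9, Rational(1, 2))), -1), Add(-19, Mul(16, Pow(9, Rational(1, 2))))), 2) = Pow(Mul(Rational(1, 2), Pow(Add(-1, 3), -1), Add(-19, Mul(16, 3))), 2) = Pow(Mul(Rational(1, 2), Pow(2, -1), Add(-19, 48)), 2) = Pow(Mul(Rational(1, 2), Rational(1, 2), 29), 2) = Pow(Rational(29, 4), 2) = Rational(841, 16)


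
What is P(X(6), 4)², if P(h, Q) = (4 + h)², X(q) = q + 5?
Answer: 50625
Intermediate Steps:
X(q) = 5 + q
P(X(6), 4)² = ((4 + (5 + 6))²)² = ((4 + 11)²)² = (15²)² = 225² = 50625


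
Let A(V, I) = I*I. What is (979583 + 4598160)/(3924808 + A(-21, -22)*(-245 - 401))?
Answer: 5577743/3612144 ≈ 1.5442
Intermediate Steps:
A(V, I) = I**2
(979583 + 4598160)/(3924808 + A(-21, -22)*(-245 - 401)) = (979583 + 4598160)/(3924808 + (-22)**2*(-245 - 401)) = 5577743/(3924808 + 484*(-646)) = 5577743/(3924808 - 312664) = 5577743/3612144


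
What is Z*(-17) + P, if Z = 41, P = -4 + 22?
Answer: -679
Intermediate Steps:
P = 18
Z*(-17) + P = 41*(-17) + 18 = -697 + 18 = -679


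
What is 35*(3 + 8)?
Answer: 385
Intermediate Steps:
35*(3 + 8) = 35*11 = 385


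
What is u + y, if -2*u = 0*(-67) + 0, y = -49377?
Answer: -49377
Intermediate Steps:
u = 0 (u = -(0*(-67) + 0)/2 = -(0 + 0)/2 = -½*0 = 0)
u + y = 0 - 49377 = -49377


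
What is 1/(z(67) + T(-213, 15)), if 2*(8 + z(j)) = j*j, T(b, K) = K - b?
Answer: 2/4929 ≈ 0.00040576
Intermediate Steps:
z(j) = -8 + j²/2 (z(j) = -8 + (j*j)/2 = -8 + j²/2)
1/(z(67) + T(-213, 15)) = 1/((-8 + (½)*67²) + (15 - 1*(-213))) = 1/((-8 + (½)*4489) + (15 + 213)) = 1/((-8 + 4489/2) + 228) = 1/(4473/2 + 228) = 1/(4929/2) = 2/4929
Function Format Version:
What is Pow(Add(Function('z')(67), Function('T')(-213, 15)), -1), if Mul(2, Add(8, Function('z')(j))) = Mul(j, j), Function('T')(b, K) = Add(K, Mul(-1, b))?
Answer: Rational(2, 4929) ≈ 0.00040576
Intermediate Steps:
Function('z')(j) = Add(-8, Mul(Rational(1, 2), Pow(j, 2))) (Function('z')(j) = Add(-8, Mul(Rational(1, 2), Mul(j, j))) = Add(-8, Mul(Rational(1, 2), Pow(j, 2))))
Pow(Add(Function('z')(67), Function('T')(-213, 15)), -1) = Pow(Add(Add(-8, Mul(Rational(1, 2), Pow(67, 2))), Add(15, Mul(-1, -213))), -1) = Pow(Add(Add(-8, Mul(Rational(1, 2), 4489)), Add(15, 213)), -1) = Pow(Add(Add(-8, Rational(4489, 2)), 228), -1) = Pow(Add(Rational(4473, 2), 228), -1) = Pow(Rational(4929, 2), -1) = Rational(2, 4929)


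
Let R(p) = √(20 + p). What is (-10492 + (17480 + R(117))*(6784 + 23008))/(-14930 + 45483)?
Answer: 520753668/30553 + 29792*√137/30553 ≈ 17056.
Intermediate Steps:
(-10492 + (17480 + R(117))*(6784 + 23008))/(-14930 + 45483) = (-10492 + (17480 + √(20 + 117))*(6784 + 23008))/(-14930 + 45483) = (-10492 + (17480 + √137)*29792)/30553 = (-10492 + (520764160 + 29792*√137))*(1/30553) = (520753668 + 29792*√137)*(1/30553) = 520753668/30553 + 29792*√137/30553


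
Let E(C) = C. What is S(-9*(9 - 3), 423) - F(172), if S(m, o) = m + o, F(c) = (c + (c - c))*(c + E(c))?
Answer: -58799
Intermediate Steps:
F(c) = 2*c² (F(c) = (c + (c - c))*(c + c) = (c + 0)*(2*c) = c*(2*c) = 2*c²)
S(-9*(9 - 3), 423) - F(172) = (-9*(9 - 3) + 423) - 2*172² = (-9*6 + 423) - 2*29584 = (-54 + 423) - 1*59168 = 369 - 59168 = -58799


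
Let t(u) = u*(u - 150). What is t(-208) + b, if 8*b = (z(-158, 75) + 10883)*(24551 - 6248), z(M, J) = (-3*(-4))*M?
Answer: 165084773/8 ≈ 2.0636e+7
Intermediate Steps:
t(u) = u*(-150 + u)
z(M, J) = 12*M
b = 164489061/8 (b = ((12*(-158) + 10883)*(24551 - 6248))/8 = ((-1896 + 10883)*18303)/8 = (8987*18303)/8 = (1/8)*164489061 = 164489061/8 ≈ 2.0561e+7)
t(-208) + b = -208*(-150 - 208) + 164489061/8 = -208*(-358) + 164489061/8 = 74464 + 164489061/8 = 165084773/8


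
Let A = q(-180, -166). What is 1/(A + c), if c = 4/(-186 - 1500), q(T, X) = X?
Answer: -843/139940 ≈ -0.0060240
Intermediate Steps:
A = -166
c = -2/843 (c = 4/(-1686) = -1/1686*4 = -2/843 ≈ -0.0023725)
1/(A + c) = 1/(-166 - 2/843) = 1/(-139940/843) = -843/139940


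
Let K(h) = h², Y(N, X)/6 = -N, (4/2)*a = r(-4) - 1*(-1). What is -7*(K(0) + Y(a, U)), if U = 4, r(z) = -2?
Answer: -21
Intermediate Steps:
a = -½ (a = (-2 - 1*(-1))/2 = (-2 + 1)/2 = (½)*(-1) = -½ ≈ -0.50000)
Y(N, X) = -6*N (Y(N, X) = 6*(-N) = -6*N)
-7*(K(0) + Y(a, U)) = -7*(0² - 6*(-½)) = -7*(0 + 3) = -7*3 = -21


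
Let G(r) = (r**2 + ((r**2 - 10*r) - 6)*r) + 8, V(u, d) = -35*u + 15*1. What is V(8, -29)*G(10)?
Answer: -12720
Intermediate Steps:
V(u, d) = 15 - 35*u (V(u, d) = -35*u + 15 = 15 - 35*u)
G(r) = 8 + r**2 + r*(-6 + r**2 - 10*r) (G(r) = (r**2 + (-6 + r**2 - 10*r)*r) + 8 = (r**2 + r*(-6 + r**2 - 10*r)) + 8 = 8 + r**2 + r*(-6 + r**2 - 10*r))
V(8, -29)*G(10) = (15 - 35*8)*(8 + 10**3 - 9*10**2 - 6*10) = (15 - 280)*(8 + 1000 - 9*100 - 60) = -265*(8 + 1000 - 900 - 60) = -265*48 = -12720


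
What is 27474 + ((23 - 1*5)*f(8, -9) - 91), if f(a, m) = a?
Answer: 27527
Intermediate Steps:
27474 + ((23 - 1*5)*f(8, -9) - 91) = 27474 + ((23 - 1*5)*8 - 91) = 27474 + ((23 - 5)*8 - 91) = 27474 + (18*8 - 91) = 27474 + (144 - 91) = 27474 + 53 = 27527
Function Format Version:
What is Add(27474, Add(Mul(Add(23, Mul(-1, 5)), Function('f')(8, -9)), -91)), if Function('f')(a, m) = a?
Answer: 27527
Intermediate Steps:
Add(27474, Add(Mul(Add(23, Mul(-1, 5)), Function('f')(8, -9)), -91)) = Add(27474, Add(Mul(Add(23, Mul(-1, 5)), 8), -91)) = Add(27474, Add(Mul(Add(23, -5), 8), -91)) = Add(27474, Add(Mul(18, 8), -91)) = Add(27474, Add(144, -91)) = Add(27474, 53) = 27527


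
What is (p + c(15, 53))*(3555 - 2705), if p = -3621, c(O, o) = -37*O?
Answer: -3549600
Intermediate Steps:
(p + c(15, 53))*(3555 - 2705) = (-3621 - 37*15)*(3555 - 2705) = (-3621 - 555)*850 = -4176*850 = -3549600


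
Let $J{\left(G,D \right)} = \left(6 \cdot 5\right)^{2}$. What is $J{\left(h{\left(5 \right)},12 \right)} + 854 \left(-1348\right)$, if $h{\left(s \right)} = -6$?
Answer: $-1150292$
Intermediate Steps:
$J{\left(G,D \right)} = 900$ ($J{\left(G,D \right)} = 30^{2} = 900$)
$J{\left(h{\left(5 \right)},12 \right)} + 854 \left(-1348\right) = 900 + 854 \left(-1348\right) = 900 - 1151192 = -1150292$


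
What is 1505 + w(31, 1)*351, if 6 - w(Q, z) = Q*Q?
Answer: -333700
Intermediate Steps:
w(Q, z) = 6 - Q**2 (w(Q, z) = 6 - Q*Q = 6 - Q**2)
1505 + w(31, 1)*351 = 1505 + (6 - 1*31**2)*351 = 1505 + (6 - 1*961)*351 = 1505 + (6 - 961)*351 = 1505 - 955*351 = 1505 - 335205 = -333700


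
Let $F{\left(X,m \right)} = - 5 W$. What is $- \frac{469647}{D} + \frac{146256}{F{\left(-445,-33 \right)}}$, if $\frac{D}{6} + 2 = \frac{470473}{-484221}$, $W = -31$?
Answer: $\frac{486822738819}{17842546} \approx 27284.0$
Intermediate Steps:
$F{\left(X,m \right)} = 155$ ($F{\left(X,m \right)} = \left(-5\right) \left(-31\right) = 155$)
$D = - \frac{2877830}{161407}$ ($D = -12 + 6 \frac{470473}{-484221} = -12 + 6 \cdot 470473 \left(- \frac{1}{484221}\right) = -12 + 6 \left(- \frac{470473}{484221}\right) = -12 - \frac{940946}{161407} = - \frac{2877830}{161407} \approx -17.83$)
$- \frac{469647}{D} + \frac{146256}{F{\left(-445,-33 \right)}} = - \frac{469647}{- \frac{2877830}{161407}} + \frac{146256}{155} = \left(-469647\right) \left(- \frac{161407}{2877830}\right) + 146256 \cdot \frac{1}{155} = \frac{75804313329}{2877830} + \frac{146256}{155} = \frac{486822738819}{17842546}$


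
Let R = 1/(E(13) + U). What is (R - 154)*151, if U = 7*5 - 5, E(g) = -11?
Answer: -441675/19 ≈ -23246.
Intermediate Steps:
U = 30 (U = 35 - 5 = 30)
R = 1/19 (R = 1/(-11 + 30) = 1/19 ≈ 0.052632)
(R - 154)*151 = (1/19 - 154)*151 = -2925/19*151 = -441675/19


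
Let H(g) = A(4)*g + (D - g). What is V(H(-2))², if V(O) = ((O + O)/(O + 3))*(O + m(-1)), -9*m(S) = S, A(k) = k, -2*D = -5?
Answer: 182329/81 ≈ 2251.0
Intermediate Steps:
D = 5/2 (D = -½*(-5) = 5/2 ≈ 2.5000)
H(g) = 5/2 + 3*g (H(g) = 4*g + (5/2 - g) = 5/2 + 3*g)
m(S) = -S/9
V(O) = 2*O*(⅑ + O)/(3 + O) (V(O) = ((O + O)/(O + 3))*(O - ⅑*(-1)) = ((2*O)/(3 + O))*(O + ⅑) = (2*O/(3 + O))*(⅑ + O) = 2*O*(⅑ + O)/(3 + O))
V(H(-2))² = (2*(5/2 + 3*(-2))*(1 + 9*(5/2 + 3*(-2)))/(9*(3 + (5/2 + 3*(-2)))))² = (2*(5/2 - 6)*(1 + 9*(5/2 - 6))/(9*(3 + (5/2 - 6))))² = ((2/9)*(-7/2)*(1 + 9*(-7/2))/(3 - 7/2))² = ((2/9)*(-7/2)*(1 - 63/2)/(-½))² = ((2/9)*(-7/2)*(-2)*(-61/2))² = (-427/9)² = 182329/81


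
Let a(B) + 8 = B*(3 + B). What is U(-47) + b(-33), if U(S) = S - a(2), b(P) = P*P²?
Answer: -35986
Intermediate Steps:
b(P) = P³
a(B) = -8 + B*(3 + B)
U(S) = -2 + S (U(S) = S - (-8 + 2² + 3*2) = S - (-8 + 4 + 6) = S - 1*2 = S - 2 = -2 + S)
U(-47) + b(-33) = (-2 - 47) + (-33)³ = -49 - 35937 = -35986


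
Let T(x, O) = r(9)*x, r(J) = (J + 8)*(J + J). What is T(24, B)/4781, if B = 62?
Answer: 7344/4781 ≈ 1.5361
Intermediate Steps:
r(J) = 2*J*(8 + J) (r(J) = (8 + J)*(2*J) = 2*J*(8 + J))
T(x, O) = 306*x (T(x, O) = (2*9*(8 + 9))*x = (2*9*17)*x = 306*x)
T(24, B)/4781 = (306*24)/4781 = 7344*(1/4781) = 7344/4781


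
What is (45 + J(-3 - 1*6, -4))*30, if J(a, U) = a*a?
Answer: 3780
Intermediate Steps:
J(a, U) = a**2
(45 + J(-3 - 1*6, -4))*30 = (45 + (-3 - 1*6)**2)*30 = (45 + (-3 - 6)**2)*30 = (45 + (-9)**2)*30 = (45 + 81)*30 = 126*30 = 3780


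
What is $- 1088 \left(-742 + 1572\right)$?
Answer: $-903040$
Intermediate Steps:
$- 1088 \left(-742 + 1572\right) = \left(-1088\right) 830 = -903040$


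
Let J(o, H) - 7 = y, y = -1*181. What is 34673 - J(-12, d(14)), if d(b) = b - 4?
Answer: 34847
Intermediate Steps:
d(b) = -4 + b
y = -181
J(o, H) = -174 (J(o, H) = 7 - 181 = -174)
34673 - J(-12, d(14)) = 34673 - 1*(-174) = 34673 + 174 = 34847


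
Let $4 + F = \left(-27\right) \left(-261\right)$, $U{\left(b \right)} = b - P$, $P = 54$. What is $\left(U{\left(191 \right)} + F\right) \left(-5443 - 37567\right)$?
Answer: $-308811800$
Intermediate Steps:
$U{\left(b \right)} = -54 + b$ ($U{\left(b \right)} = b - 54 = -54 + b$)
$F = 7043$ ($F = -4 - -7047 = -4 + 7047 = 7043$)
$\left(U{\left(191 \right)} + F\right) \left(-5443 - 37567\right) = \left(\left(-54 + 191\right) + 7043\right) \left(-5443 - 37567\right) = \left(137 + 7043\right) \left(-43010\right) = 7180 \left(-43010\right) = -308811800$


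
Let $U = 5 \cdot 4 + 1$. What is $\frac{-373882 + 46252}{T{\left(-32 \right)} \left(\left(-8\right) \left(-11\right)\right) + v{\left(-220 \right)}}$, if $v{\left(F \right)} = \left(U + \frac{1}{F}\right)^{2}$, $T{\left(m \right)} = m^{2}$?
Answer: $- \frac{15857292000}{4382755961} \approx -3.6181$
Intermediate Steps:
$U = 21$ ($U = 20 + 1 = 21$)
$v{\left(F \right)} = \left(21 + \frac{1}{F}\right)^{2}$
$\frac{-373882 + 46252}{T{\left(-32 \right)} \left(\left(-8\right) \left(-11\right)\right) + v{\left(-220 \right)}} = \frac{-373882 + 46252}{\left(-32\right)^{2} \left(\left(-8\right) \left(-11\right)\right) + \frac{\left(1 + 21 \left(-220\right)\right)^{2}}{48400}} = - \frac{327630}{1024 \cdot 88 + \frac{\left(1 - 4620\right)^{2}}{48400}} = - \frac{327630}{90112 + \frac{\left(-4619\right)^{2}}{48400}} = - \frac{327630}{90112 + \frac{1}{48400} \cdot 21335161} = - \frac{327630}{90112 + \frac{21335161}{48400}} = - \frac{327630}{\frac{4382755961}{48400}} = \left(-327630\right) \frac{48400}{4382755961} = - \frac{15857292000}{4382755961}$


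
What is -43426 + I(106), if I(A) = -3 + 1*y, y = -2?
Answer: -43431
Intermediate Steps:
I(A) = -5 (I(A) = -3 + 1*(-2) = -3 - 2 = -5)
-43426 + I(106) = -43426 - 5 = -43431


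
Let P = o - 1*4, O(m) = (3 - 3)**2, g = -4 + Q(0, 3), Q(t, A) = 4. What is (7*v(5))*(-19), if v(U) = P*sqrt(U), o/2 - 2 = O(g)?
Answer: 0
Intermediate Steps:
g = 0 (g = -4 + 4 = 0)
O(m) = 0 (O(m) = 0**2 = 0)
o = 4 (o = 4 + 2*0 = 4 + 0 = 4)
P = 0 (P = 4 - 1*4 = 4 - 4 = 0)
v(U) = 0 (v(U) = 0*sqrt(U) = 0)
(7*v(5))*(-19) = (7*0)*(-19) = 0*(-19) = 0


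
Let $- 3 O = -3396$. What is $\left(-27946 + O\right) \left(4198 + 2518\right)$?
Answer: $-180082824$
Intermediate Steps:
$O = 1132$ ($O = \left(- \frac{1}{3}\right) \left(-3396\right) = 1132$)
$\left(-27946 + O\right) \left(4198 + 2518\right) = \left(-27946 + 1132\right) \left(4198 + 2518\right) = \left(-26814\right) 6716 = -180082824$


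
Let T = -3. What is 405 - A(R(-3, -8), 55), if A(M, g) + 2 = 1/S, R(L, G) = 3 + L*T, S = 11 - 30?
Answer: 7734/19 ≈ 407.05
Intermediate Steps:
S = -19
R(L, G) = 3 - 3*L (R(L, G) = 3 + L*(-3) = 3 - 3*L)
A(M, g) = -39/19 (A(M, g) = -2 + 1/(-19) = -2 - 1/19 = -39/19)
405 - A(R(-3, -8), 55) = 405 - 1*(-39/19) = 405 + 39/19 = 7734/19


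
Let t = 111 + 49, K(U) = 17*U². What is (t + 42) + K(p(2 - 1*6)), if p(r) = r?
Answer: 474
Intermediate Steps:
t = 160
(t + 42) + K(p(2 - 1*6)) = (160 + 42) + 17*(2 - 1*6)² = 202 + 17*(2 - 6)² = 202 + 17*(-4)² = 202 + 17*16 = 202 + 272 = 474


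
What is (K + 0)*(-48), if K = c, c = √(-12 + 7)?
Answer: -48*I*√5 ≈ -107.33*I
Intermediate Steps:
c = I*√5 (c = √(-5) = I*√5 ≈ 2.2361*I)
K = I*√5 ≈ 2.2361*I
(K + 0)*(-48) = (I*√5 + 0)*(-48) = (I*√5)*(-48) = -48*I*√5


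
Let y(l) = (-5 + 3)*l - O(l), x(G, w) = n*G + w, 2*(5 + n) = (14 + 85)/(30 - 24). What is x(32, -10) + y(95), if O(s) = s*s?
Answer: -9121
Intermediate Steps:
O(s) = s**2
n = 13/4 (n = -5 + ((14 + 85)/(30 - 24))/2 = -5 + (99/6)/2 = -5 + (99*(1/6))/2 = -5 + (1/2)*(33/2) = -5 + 33/4 = 13/4 ≈ 3.2500)
x(G, w) = w + 13*G/4 (x(G, w) = 13*G/4 + w = w + 13*G/4)
y(l) = -l**2 - 2*l (y(l) = (-5 + 3)*l - l**2 = -2*l - l**2 = -l**2 - 2*l)
x(32, -10) + y(95) = (-10 + (13/4)*32) + 95*(-2 - 1*95) = (-10 + 104) + 95*(-2 - 95) = 94 + 95*(-97) = 94 - 9215 = -9121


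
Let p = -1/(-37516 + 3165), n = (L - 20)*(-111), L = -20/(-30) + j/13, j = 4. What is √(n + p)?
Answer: √421141225424621/446563 ≈ 45.955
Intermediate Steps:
L = 38/39 (L = -20/(-30) + 4/13 = -20*(-1/30) + 4*(1/13) = ⅔ + 4/13 = 38/39 ≈ 0.97436)
n = 27454/13 (n = (38/39 - 20)*(-111) = -742/39*(-111) = 27454/13 ≈ 2111.8)
p = 1/34351 (p = -1/(-34351) = -1*(-1/34351) = 1/34351 ≈ 2.9111e-5)
√(n + p) = √(27454/13 + 1/34351) = √(943072367/446563) = √421141225424621/446563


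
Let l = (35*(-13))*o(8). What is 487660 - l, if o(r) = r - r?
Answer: 487660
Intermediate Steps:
o(r) = 0
l = 0 (l = (35*(-13))*0 = -455*0 = 0)
487660 - l = 487660 - 1*0 = 487660 + 0 = 487660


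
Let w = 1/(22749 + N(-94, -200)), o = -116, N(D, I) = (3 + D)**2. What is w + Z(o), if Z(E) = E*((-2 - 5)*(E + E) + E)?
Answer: -5428015839/31030 ≈ -1.7493e+5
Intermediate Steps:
w = 1/31030 (w = 1/(22749 + (3 - 94)**2) = 1/(22749 + (-91)**2) = 1/(22749 + 8281) = 1/31030 ≈ 3.2227e-5)
Z(E) = -13*E**2 (Z(E) = E*(-14*E + E) = E*(-13*E) = -13*E**2)
w + Z(o) = 1/31030 - 13*(-116)**2 = 1/31030 - 13*13456 = 1/31030 - 174928 = -5428015839/31030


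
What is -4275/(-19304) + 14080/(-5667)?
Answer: -13030205/5757672 ≈ -2.2631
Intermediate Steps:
-4275/(-19304) + 14080/(-5667) = -4275*(-1/19304) + 14080*(-1/5667) = 225/1016 - 14080/5667 = -13030205/5757672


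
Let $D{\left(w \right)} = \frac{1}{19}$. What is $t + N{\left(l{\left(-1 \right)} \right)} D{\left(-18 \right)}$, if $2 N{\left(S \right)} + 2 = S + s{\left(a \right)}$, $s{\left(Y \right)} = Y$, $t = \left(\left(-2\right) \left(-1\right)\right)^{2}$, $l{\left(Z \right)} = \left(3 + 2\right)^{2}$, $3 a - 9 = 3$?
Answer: $\frac{179}{38} \approx 4.7105$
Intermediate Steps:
$a = 4$ ($a = 3 + \frac{1}{3} \cdot 3 = 3 + 1 = 4$)
$D{\left(w \right)} = \frac{1}{19}$
$l{\left(Z \right)} = 25$ ($l{\left(Z \right)} = 5^{2} = 25$)
$t = 4$ ($t = 2^{2} = 4$)
$N{\left(S \right)} = 1 + \frac{S}{2}$ ($N{\left(S \right)} = -1 + \frac{S + 4}{2} = -1 + \frac{4 + S}{2} = -1 + \left(2 + \frac{S}{2}\right) = 1 + \frac{S}{2}$)
$t + N{\left(l{\left(-1 \right)} \right)} D{\left(-18 \right)} = 4 + \left(1 + \frac{1}{2} \cdot 25\right) \frac{1}{19} = 4 + \left(1 + \frac{25}{2}\right) \frac{1}{19} = 4 + \frac{27}{2} \cdot \frac{1}{19} = 4 + \frac{27}{38} = \frac{179}{38}$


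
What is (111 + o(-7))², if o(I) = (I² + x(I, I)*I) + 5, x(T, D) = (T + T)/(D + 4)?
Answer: 157609/9 ≈ 17512.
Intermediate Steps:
x(T, D) = 2*T/(4 + D) (x(T, D) = (2*T)/(4 + D) = 2*T/(4 + D))
o(I) = 5 + I² + 2*I²/(4 + I) (o(I) = (I² + (2*I/(4 + I))*I) + 5 = (I² + 2*I²/(4 + I)) + 5 = 5 + I² + 2*I²/(4 + I))
(111 + o(-7))² = (111 + (2*(-7)² + (4 - 7)*(5 + (-7)²))/(4 - 7))² = (111 + (2*49 - 3*(5 + 49))/(-3))² = (111 - (98 - 3*54)/3)² = (111 - (98 - 162)/3)² = (111 - ⅓*(-64))² = (111 + 64/3)² = (397/3)² = 157609/9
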